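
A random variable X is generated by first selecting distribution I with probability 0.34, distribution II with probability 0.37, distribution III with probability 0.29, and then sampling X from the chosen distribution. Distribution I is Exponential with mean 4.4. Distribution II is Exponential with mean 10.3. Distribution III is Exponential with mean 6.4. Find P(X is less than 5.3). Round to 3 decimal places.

0.550

Conditional on each component, P(X < 5.3): I: 0.700172; II: 0.402238; III: 0.563132.
By total probability, P(X < 5.3) = 0.34·0.700172 + 0.37·0.402238 + 0.29·0.563132 = 0.550195.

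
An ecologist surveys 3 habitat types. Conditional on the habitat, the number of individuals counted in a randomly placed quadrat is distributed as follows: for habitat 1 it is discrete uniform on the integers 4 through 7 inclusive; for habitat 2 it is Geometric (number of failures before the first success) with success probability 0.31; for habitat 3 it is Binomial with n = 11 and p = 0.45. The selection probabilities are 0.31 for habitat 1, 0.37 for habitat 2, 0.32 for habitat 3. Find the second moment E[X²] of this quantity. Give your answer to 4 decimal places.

For each component E[X²] = Var + (mean)², giving 1: 31.5; 2: 12.1342; 3: 27.225.
Overall E[X²] = 0.31·31.5 + 0.37·12.1342 + 0.32·27.225 = 22.9667.

22.9667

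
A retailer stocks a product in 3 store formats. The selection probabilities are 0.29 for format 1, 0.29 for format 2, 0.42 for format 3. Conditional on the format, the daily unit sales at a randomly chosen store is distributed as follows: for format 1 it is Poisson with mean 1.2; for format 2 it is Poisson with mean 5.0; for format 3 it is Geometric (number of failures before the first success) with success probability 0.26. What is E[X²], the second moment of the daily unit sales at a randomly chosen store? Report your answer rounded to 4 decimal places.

17.4655

For each component E[X²] = Var + (mean)², giving 1: 2.64; 2: 30; 3: 19.0473.
Overall E[X²] = 0.29·2.64 + 0.29·30 + 0.42·19.0473 = 17.4655.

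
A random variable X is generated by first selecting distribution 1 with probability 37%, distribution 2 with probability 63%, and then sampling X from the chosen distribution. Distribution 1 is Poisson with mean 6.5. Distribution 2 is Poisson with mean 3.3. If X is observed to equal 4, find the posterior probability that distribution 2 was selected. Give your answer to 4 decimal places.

Likelihoods P(X=4 | ·): 1: 0.111822; 2: 0.182252.
Posterior ∝ prior × likelihood. Numerator for 2: 0.63·0.182252 = 0.114819.
Normalizing constant: 0.37·0.111822 + 0.63·0.182252 = 0.156193.
P(2 | observation) = 0.114819 / 0.156193 = 0.735109.

0.7351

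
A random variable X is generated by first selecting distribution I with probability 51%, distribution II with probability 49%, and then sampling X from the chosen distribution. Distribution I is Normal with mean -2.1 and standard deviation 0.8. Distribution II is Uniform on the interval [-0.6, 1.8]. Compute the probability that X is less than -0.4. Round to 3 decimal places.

0.542

Conditional on each component, P(X < -0.4): I: 0.983207; II: 0.0833333.
By total probability, P(X < -0.4) = 0.51·0.983207 + 0.49·0.0833333 = 0.542269.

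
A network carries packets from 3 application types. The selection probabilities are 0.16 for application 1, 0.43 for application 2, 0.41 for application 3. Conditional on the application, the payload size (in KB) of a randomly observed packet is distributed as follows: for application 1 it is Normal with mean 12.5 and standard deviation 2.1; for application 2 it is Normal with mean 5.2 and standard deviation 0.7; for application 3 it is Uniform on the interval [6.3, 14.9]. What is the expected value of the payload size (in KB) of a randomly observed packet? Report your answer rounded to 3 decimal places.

Component means — 1: 12.5; 2: 5.2; 3: 10.6.
E[X] = 0.16·12.5 + 0.43·5.2 + 0.41·10.6 = 8.582.

8.582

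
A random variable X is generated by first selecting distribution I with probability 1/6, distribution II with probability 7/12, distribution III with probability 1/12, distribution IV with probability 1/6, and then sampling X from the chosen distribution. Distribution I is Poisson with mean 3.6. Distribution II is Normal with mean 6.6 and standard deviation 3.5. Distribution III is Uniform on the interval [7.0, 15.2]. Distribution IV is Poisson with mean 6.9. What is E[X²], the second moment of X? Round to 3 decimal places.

For each component E[X²] = Var + (mean)², giving I: 16.56; II: 55.81; III: 128.813; IV: 54.51.
Overall E[X²] = 0.166667·16.56 + 0.583333·55.81 + 0.0833333·128.813 + 0.166667·54.51 = 55.1353.

55.135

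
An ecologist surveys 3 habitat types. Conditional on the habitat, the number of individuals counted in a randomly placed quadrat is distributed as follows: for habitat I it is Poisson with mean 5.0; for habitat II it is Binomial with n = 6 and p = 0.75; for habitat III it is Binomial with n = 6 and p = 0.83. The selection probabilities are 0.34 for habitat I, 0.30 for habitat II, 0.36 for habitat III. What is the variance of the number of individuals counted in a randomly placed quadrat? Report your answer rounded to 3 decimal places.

2.393

Per component, I: μ=5, E[X²]=30; II: μ=4.5, E[X²]=21.375; III: μ=4.98, E[X²]=25.647.
E[X] = 0.34·5 + 0.3·4.5 + 0.36·4.98 = 4.8428.
E[X²] = 0.34·30 + 0.3·21.375 + 0.36·25.647 = 25.8454.
Var(X) = E[X²] − (E[X])² = 25.8454 − 23.4527 = 2.39271.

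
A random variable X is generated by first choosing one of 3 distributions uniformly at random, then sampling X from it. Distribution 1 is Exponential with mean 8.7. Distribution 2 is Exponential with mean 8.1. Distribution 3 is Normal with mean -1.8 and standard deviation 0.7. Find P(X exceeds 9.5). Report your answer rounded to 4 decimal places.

Conditional on each component, P(X > 9.5): 1: 0.33556; 2: 0.309487; 3: 0.
By total probability, P(X > 9.5) = 0.333333·0.33556 + 0.333333·0.309487 + 0.333333·0 = 0.215016.

0.2150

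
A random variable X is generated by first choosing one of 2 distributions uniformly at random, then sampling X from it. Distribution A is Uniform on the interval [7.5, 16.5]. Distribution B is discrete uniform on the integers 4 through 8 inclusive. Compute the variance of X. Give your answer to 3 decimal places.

Per component, A: μ=12, E[X²]=150.75; B: μ=6, E[X²]=38.
E[X] = 0.5·12 + 0.5·6 = 9.
E[X²] = 0.5·150.75 + 0.5·38 = 94.375.
Var(X) = E[X²] − (E[X])² = 94.375 − 81 = 13.375.

13.375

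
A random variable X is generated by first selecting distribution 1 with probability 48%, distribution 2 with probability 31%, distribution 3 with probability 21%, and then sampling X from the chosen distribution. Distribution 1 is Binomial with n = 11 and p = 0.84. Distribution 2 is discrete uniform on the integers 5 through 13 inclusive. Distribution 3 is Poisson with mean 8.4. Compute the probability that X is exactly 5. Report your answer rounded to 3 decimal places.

Conditional on each component, P(X = 5): 1: 0.00324159; 2: 0.111111; 3: 0.0783685.
By total probability, P(X = 5) = 0.48·0.00324159 + 0.31·0.111111 + 0.21·0.0783685 = 0.0524578.

0.052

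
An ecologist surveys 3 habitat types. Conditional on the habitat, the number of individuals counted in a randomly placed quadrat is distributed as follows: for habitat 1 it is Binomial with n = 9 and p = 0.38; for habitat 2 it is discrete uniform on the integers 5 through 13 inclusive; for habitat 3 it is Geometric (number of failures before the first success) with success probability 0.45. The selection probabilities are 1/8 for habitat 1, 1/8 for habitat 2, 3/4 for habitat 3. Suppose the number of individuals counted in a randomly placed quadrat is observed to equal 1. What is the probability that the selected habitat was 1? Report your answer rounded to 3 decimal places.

Likelihoods P(X=1 | ·): 1: 0.0746723; 2: 0; 3: 0.2475.
Posterior ∝ prior × likelihood. Numerator for 1: 0.125·0.0746723 = 0.00933404.
Normalizing constant: 0.125·0.0746723 + 0.125·0 + 0.75·0.2475 = 0.194959.
P(1 | observation) = 0.00933404 / 0.194959 = 0.0478769.

0.048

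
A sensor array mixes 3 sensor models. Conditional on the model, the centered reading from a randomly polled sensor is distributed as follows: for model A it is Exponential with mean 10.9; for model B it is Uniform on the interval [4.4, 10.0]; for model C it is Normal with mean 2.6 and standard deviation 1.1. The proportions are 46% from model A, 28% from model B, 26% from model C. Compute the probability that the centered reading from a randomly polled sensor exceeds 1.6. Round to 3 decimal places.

Conditional on each model, P(X > 1.6): A: 0.863476; B: 1; C: 0.818349.
By total probability, P(X > 1.6) = 0.46·0.863476 + 0.28·1 + 0.26·0.818349 = 0.88997.

0.890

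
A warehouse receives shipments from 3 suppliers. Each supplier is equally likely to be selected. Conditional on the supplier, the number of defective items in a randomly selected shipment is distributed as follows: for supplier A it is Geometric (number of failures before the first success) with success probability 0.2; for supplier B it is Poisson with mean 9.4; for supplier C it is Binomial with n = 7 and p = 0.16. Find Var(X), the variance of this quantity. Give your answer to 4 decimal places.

Per component, A: μ=4, E[X²]=36; B: μ=9.4, E[X²]=97.76; C: μ=1.12, E[X²]=2.1952.
E[X] = 0.333333·4 + 0.333333·9.4 + 0.333333·1.12 = 4.84.
E[X²] = 0.333333·36 + 0.333333·97.76 + 0.333333·2.1952 = 45.3184.
Var(X) = E[X²] − (E[X])² = 45.3184 − 23.4256 = 21.8928.

21.8928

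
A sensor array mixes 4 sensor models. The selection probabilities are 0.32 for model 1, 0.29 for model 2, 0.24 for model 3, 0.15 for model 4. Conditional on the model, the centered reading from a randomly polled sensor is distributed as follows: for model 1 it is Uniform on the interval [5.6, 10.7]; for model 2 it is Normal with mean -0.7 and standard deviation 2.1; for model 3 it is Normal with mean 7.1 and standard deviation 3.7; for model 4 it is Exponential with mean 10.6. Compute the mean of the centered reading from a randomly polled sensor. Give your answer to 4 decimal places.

5.6990

Component means — 1: 8.15; 2: -0.7; 3: 7.1; 4: 10.6.
E[X] = 0.32·8.15 + 0.29·-0.7 + 0.24·7.1 + 0.15·10.6 = 5.699.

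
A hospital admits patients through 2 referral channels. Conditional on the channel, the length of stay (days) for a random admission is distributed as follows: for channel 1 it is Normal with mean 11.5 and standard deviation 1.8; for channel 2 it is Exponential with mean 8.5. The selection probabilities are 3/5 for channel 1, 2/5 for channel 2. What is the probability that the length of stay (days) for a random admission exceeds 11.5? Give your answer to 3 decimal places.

0.403

Conditional on each channel, P(X > 11.5): 1: 0.5; 2: 0.258479.
By total probability, P(X > 11.5) = 0.6·0.5 + 0.4·0.258479 = 0.403392.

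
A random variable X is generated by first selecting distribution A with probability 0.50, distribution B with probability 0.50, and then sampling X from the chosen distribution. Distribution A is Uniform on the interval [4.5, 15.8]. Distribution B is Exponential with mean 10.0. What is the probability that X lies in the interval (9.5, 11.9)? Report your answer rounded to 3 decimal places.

0.147

Conditional on each component, P(9.5 < X < 11.9): A: 0.212389; B: 0.0825198.
By total probability, P(9.5 < X < 11.9) = 0.5·0.212389 + 0.5·0.0825198 = 0.147455.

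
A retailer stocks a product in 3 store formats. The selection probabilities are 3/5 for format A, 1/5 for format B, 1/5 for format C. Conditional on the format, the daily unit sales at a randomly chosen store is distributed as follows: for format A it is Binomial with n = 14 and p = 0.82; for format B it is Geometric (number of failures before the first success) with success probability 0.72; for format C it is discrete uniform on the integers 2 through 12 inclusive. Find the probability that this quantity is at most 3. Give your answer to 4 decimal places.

0.2351

Conditional on each format, P(X ≤ 3): A: 1.36307e-06; B: 0.993853; C: 0.181818.
By total probability, P(X ≤ 3) = 0.6·1.36307e-06 + 0.2·0.993853 + 0.2·0.181818 = 0.235135.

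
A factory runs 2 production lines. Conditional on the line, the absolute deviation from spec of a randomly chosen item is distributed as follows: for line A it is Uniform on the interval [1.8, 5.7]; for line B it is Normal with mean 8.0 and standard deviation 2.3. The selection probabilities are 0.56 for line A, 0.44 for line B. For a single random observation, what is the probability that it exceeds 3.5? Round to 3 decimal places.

Conditional on each line, P(X > 3.5): A: 0.564103; B: 0.974798.
By total probability, P(X > 3.5) = 0.56·0.564103 + 0.44·0.974798 = 0.744809.

0.745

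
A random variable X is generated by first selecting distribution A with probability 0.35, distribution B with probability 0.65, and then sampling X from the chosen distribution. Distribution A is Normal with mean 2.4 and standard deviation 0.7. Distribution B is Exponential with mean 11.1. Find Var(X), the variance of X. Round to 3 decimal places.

97.477

Per component, A: μ=2.4, E[X²]=6.25; B: μ=11.1, E[X²]=246.42.
E[X] = 0.35·2.4 + 0.65·11.1 = 8.055.
E[X²] = 0.35·6.25 + 0.65·246.42 = 162.361.
Var(X) = E[X²] − (E[X])² = 162.361 − 64.883 = 97.4775.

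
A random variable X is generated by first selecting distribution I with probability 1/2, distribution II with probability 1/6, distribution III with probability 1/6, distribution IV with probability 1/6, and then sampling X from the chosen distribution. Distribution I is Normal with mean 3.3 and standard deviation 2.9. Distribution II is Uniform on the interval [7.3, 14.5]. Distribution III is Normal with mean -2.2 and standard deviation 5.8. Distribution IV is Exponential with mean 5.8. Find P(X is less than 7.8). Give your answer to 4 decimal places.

0.7642

Conditional on each component, P(X < 7.8): I: 0.939636; II: 0.0694444; III: 0.957659; IV: 0.739415.
By total probability, P(X < 7.8) = 0.5·0.939636 + 0.166667·0.0694444 + 0.166667·0.957659 + 0.166667·0.739415 = 0.764238.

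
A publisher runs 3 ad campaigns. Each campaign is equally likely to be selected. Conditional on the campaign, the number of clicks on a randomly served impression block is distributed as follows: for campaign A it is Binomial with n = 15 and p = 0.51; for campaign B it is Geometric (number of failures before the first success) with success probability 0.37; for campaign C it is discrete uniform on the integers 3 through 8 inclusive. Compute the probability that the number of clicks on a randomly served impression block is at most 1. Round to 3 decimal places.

0.201

Conditional on each campaign, P(X ≤ 1): A: 0.000374429; B: 0.6031; C: 0.
By total probability, P(X ≤ 1) = 0.333333·0.000374429 + 0.333333·0.6031 + 0.333333·0 = 0.201158.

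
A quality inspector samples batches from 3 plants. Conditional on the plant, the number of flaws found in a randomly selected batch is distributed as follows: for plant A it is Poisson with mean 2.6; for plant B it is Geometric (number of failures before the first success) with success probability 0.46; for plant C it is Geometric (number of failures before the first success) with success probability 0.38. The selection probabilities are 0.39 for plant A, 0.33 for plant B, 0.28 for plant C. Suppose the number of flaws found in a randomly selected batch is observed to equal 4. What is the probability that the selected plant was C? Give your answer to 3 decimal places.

0.188

Likelihoods P(X=4 | ·): A: 0.141422; B: 0.0391141; C: 0.0561501.
Posterior ∝ prior × likelihood. Numerator for C: 0.28·0.0561501 = 0.015722.
Normalizing constant: 0.39·0.141422 + 0.33·0.0391141 + 0.28·0.0561501 = 0.0837842.
P(C | observation) = 0.015722 / 0.0837842 = 0.187649.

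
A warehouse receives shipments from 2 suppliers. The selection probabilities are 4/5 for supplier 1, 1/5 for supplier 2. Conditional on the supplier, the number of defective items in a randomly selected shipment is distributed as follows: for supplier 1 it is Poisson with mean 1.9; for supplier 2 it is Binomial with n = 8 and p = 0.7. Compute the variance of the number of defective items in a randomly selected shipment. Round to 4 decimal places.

4.0464

Per component, 1: μ=1.9, E[X²]=5.51; 2: μ=5.6, E[X²]=33.04.
E[X] = 0.8·1.9 + 0.2·5.6 = 2.64.
E[X²] = 0.8·5.51 + 0.2·33.04 = 11.016.
Var(X) = E[X²] − (E[X])² = 11.016 − 6.9696 = 4.0464.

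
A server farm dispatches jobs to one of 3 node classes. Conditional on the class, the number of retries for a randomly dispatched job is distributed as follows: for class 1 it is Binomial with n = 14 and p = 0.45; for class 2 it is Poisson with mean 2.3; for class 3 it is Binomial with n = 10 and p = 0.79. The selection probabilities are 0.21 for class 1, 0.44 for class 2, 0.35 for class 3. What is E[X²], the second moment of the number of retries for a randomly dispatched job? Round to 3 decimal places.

34.826

For each component E[X²] = Var + (mean)², giving 1: 43.155; 2: 7.59; 3: 64.069.
Overall E[X²] = 0.21·43.155 + 0.44·7.59 + 0.35·64.069 = 34.8263.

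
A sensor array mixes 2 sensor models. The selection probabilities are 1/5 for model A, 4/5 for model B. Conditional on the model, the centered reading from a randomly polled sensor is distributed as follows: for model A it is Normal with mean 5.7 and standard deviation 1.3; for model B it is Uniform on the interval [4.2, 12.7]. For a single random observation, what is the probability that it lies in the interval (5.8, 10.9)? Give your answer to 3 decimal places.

Conditional on each model, P(5.8 < X < 10.9): A: 0.469311; B: 0.6.
By total probability, P(5.8 < X < 10.9) = 0.2·0.469311 + 0.8·0.6 = 0.573862.

0.574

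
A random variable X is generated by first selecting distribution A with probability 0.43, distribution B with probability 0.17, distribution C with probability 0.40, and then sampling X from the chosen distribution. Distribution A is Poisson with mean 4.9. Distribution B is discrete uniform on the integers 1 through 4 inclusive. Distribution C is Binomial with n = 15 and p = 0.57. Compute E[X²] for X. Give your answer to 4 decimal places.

44.4179

For each component E[X²] = Var + (mean)², giving A: 28.91; B: 7.5; C: 76.779.
Overall E[X²] = 0.43·28.91 + 0.17·7.5 + 0.4·76.779 = 44.4179.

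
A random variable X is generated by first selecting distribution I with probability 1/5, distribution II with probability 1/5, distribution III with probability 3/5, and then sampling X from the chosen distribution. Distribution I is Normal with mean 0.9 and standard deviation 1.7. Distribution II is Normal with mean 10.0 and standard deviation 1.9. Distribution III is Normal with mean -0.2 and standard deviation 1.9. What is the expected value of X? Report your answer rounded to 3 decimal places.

Component means — I: 0.9; II: 10; III: -0.2.
E[X] = 0.2·0.9 + 0.2·10 + 0.6·-0.2 = 2.06.

2.060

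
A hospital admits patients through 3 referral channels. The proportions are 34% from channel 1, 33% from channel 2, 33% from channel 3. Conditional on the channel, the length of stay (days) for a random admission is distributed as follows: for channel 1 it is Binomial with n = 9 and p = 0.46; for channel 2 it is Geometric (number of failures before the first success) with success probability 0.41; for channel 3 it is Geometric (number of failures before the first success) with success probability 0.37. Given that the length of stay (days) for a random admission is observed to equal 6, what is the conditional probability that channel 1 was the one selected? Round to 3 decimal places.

0.762

Likelihoods P(X=6 | ·): 1: 0.125316; 2: 0.017294; 3: 0.0231337.
Posterior ∝ prior × likelihood. Numerator for 1: 0.34·0.125316 = 0.0426075.
Normalizing constant: 0.34·0.125316 + 0.33·0.017294 + 0.33·0.0231337 = 0.0559487.
P(1 | observation) = 0.0426075 / 0.0559487 = 0.761547.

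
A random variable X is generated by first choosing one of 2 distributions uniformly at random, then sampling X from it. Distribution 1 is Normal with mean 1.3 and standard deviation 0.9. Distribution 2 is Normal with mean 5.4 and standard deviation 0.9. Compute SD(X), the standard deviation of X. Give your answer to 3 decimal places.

Per component, 1: μ=1.3, E[X²]=2.5; 2: μ=5.4, E[X²]=29.97.
E[X] = 0.5·1.3 + 0.5·5.4 = 3.35.
E[X²] = 0.5·2.5 + 0.5·29.97 = 16.235.
Var(X) = E[X²] − (E[X])² = 16.235 − 11.2225 = 5.0125.
SD(X) = √5.0125 = 2.23886.

2.239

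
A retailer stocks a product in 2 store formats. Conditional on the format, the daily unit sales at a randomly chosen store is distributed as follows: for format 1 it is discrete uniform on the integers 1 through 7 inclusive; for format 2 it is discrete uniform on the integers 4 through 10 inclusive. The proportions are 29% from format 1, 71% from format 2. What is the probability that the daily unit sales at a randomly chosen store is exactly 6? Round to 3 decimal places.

0.143

Conditional on each format, P(X = 6): 1: 0.142857; 2: 0.142857.
By total probability, P(X = 6) = 0.29·0.142857 + 0.71·0.142857 = 0.142857.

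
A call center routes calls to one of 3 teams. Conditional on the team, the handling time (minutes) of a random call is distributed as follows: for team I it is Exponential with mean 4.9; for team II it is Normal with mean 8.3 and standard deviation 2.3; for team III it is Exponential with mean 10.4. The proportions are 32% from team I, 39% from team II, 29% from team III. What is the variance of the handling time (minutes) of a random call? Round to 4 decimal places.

45.8614

Per component, I: μ=4.9, E[X²]=48.02; II: μ=8.3, E[X²]=74.18; III: μ=10.4, E[X²]=216.32.
E[X] = 0.32·4.9 + 0.39·8.3 + 0.29·10.4 = 7.821.
E[X²] = 0.32·48.02 + 0.39·74.18 + 0.29·216.32 = 107.029.
Var(X) = E[X²] − (E[X])² = 107.029 − 61.168 = 45.8614.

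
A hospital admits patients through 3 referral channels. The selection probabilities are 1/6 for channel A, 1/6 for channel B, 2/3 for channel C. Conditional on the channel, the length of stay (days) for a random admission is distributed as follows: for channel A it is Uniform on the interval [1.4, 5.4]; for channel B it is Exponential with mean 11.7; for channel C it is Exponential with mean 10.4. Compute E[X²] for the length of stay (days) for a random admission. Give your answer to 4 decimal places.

191.9922

For each component E[X²] = Var + (mean)², giving A: 12.8933; B: 273.78; C: 216.32.
Overall E[X²] = 0.166667·12.8933 + 0.166667·273.78 + 0.666667·216.32 = 191.992.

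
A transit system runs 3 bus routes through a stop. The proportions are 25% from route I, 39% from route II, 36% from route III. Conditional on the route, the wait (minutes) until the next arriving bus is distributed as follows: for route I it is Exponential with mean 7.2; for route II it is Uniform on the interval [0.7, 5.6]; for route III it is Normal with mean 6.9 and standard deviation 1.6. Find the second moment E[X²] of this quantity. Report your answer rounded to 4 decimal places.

For each component E[X²] = Var + (mean)², giving I: 103.68; II: 11.9233; III: 50.17.
Overall E[X²] = 0.25·103.68 + 0.39·11.9233 + 0.36·50.17 = 48.6313.

48.6313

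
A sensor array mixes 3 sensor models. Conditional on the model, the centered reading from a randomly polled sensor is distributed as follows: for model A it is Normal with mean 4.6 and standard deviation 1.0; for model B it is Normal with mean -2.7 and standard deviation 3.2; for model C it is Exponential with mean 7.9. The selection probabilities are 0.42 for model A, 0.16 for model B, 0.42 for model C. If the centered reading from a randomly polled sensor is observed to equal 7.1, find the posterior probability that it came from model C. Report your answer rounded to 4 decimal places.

0.7415

Likelihoods f(7.1 | ·): A: 0.0175283; B: 0.00114593; C: 0.0515297.
Posterior ∝ prior × likelihood. Numerator for C: 0.42·0.0515297 = 0.0216425.
Normalizing constant: 0.42·0.0175283 + 0.16·0.00114593 + 0.42·0.0515297 = 0.0291877.
P(C | observation) = 0.0216425 / 0.0291877 = 0.741493.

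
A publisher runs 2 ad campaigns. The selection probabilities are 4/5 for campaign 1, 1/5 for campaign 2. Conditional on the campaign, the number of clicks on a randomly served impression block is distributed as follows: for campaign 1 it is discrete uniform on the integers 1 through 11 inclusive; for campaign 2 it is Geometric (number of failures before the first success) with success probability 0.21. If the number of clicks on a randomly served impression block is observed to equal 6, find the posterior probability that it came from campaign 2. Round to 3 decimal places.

0.123

Likelihoods P(X=6 | ·): 1: 0.0909091; 2: 0.0510484.
Posterior ∝ prior × likelihood. Numerator for 2: 0.2·0.0510484 = 0.0102097.
Normalizing constant: 0.8·0.0909091 + 0.2·0.0510484 = 0.0829369.
P(2 | observation) = 0.0102097 / 0.0829369 = 0.123102.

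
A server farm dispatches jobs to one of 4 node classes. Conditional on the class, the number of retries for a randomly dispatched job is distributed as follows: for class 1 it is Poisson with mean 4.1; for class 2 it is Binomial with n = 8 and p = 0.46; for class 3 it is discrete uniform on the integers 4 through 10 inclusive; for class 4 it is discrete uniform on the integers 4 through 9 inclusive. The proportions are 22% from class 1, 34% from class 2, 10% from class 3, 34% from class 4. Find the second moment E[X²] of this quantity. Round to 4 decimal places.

For each component E[X²] = Var + (mean)², giving 1: 20.91; 2: 15.5296; 3: 53; 4: 45.1667.
Overall E[X²] = 0.22·20.91 + 0.34·15.5296 + 0.1·53 + 0.34·45.1667 = 30.5369.

30.5369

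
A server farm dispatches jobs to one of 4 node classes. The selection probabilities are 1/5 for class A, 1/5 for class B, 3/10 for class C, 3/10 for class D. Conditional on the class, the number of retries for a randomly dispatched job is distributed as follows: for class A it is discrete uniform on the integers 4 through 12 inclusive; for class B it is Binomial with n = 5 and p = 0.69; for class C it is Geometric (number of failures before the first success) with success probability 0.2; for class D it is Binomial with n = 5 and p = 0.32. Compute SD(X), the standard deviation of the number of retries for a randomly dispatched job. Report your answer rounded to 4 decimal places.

Per component, A: μ=8, E[X²]=70.6667; B: μ=3.45, E[X²]=12.972; C: μ=4, E[X²]=36; D: μ=1.6, E[X²]=3.648.
E[X] = 0.2·8 + 0.2·3.45 + 0.3·4 + 0.3·1.6 = 3.97.
E[X²] = 0.2·70.6667 + 0.2·12.972 + 0.3·36 + 0.3·3.648 = 28.6221.
Var(X) = E[X²] − (E[X])² = 28.6221 − 15.7609 = 12.8612.
SD(X) = √12.8612 = 3.58626.

3.5863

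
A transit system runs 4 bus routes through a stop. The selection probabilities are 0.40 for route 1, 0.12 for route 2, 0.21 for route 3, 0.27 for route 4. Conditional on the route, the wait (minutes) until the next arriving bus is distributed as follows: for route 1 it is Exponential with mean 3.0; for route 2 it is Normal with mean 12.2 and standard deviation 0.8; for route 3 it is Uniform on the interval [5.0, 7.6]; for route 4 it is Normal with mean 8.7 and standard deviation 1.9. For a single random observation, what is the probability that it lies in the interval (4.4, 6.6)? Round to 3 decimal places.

Conditional on each route, P(4.4 < X < 6.6): 1: 0.11989; 2: 1.27981e-12; 3: 0.615385; 4: 0.12271.
By total probability, P(4.4 < X < 6.6) = 0.4·0.11989 + 0.12·1.27981e-12 + 0.21·0.615385 + 0.27·0.12271 = 0.210318.

0.210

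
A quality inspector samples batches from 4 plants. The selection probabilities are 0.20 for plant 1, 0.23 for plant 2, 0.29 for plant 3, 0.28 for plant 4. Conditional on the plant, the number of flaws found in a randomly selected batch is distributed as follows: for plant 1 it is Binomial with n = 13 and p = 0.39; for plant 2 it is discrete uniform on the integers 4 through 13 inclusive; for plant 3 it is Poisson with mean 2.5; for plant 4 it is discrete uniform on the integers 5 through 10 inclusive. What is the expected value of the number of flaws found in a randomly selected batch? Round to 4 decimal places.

5.7940

Component means — 1: 5.07; 2: 8.5; 3: 2.5; 4: 7.5.
E[X] = 0.2·5.07 + 0.23·8.5 + 0.29·2.5 + 0.28·7.5 = 5.794.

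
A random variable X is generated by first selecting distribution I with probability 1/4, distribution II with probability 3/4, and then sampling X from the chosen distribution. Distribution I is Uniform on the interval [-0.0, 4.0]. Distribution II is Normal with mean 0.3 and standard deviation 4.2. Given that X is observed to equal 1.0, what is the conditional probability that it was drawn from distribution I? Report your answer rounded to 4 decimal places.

0.4708

Likelihoods f(1.0 | ·): I: 0.25; II: 0.0936761.
Posterior ∝ prior × likelihood. Numerator for I: 0.25·0.25 = 0.0625.
Normalizing constant: 0.25·0.25 + 0.75·0.0936761 = 0.132757.
P(I | observation) = 0.0625 / 0.132757 = 0.470785.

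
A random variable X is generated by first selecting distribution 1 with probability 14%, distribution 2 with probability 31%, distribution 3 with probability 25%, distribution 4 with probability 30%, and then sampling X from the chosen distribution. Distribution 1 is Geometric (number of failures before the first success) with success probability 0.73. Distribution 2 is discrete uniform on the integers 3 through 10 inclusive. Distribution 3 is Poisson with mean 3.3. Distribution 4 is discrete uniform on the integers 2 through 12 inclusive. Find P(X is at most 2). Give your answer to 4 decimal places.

Conditional on each component, P(X ≤ 2): 1: 0.980317; 2: 0; 3: 0.359426; 4: 0.0909091.
By total probability, P(X ≤ 2) = 0.14·0.980317 + 0.31·0 + 0.25·0.359426 + 0.3·0.0909091 = 0.254374.

0.2544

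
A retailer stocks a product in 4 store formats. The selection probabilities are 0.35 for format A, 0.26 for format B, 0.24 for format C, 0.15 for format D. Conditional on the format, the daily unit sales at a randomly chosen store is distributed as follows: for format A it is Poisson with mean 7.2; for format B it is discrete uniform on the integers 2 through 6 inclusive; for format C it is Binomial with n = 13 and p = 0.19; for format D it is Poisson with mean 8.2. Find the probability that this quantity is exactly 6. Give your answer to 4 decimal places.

Conditional on each format, P(X = 6): A: 0.144458; B: 0.2; C: 0.0184686; D: 0.115967.
By total probability, P(X = 6) = 0.35·0.144458 + 0.26·0.2 + 0.24·0.0184686 + 0.15·0.115967 = 0.124388.

0.1244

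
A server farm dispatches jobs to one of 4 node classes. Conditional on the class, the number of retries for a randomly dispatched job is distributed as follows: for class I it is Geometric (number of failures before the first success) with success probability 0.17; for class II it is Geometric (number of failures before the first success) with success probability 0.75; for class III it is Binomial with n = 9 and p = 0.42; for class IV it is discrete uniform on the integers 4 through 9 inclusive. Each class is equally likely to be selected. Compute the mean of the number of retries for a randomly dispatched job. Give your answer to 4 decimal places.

3.8739

Component means — I: 4.88235; II: 0.333333; III: 3.78; IV: 6.5.
E[X] = 0.25·4.88235 + 0.25·0.333333 + 0.25·3.78 + 0.25·6.5 = 3.87392.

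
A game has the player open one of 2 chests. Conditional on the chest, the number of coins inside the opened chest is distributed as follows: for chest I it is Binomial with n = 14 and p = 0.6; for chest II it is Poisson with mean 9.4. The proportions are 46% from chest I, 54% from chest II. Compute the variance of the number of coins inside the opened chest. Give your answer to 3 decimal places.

6.870

Per component, I: μ=8.4, E[X²]=73.92; II: μ=9.4, E[X²]=97.76.
E[X] = 0.46·8.4 + 0.54·9.4 = 8.94.
E[X²] = 0.46·73.92 + 0.54·97.76 = 86.7936.
Var(X) = E[X²] − (E[X])² = 86.7936 − 79.9236 = 6.87.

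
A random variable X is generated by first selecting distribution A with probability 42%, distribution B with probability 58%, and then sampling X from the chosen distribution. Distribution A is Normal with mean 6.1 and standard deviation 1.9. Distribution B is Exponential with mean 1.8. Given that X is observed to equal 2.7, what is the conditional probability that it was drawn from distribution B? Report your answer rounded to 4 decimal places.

0.8017

Likelihoods f(2.7 | ·): A: 0.0423452; B: 0.123961.
Posterior ∝ prior × likelihood. Numerator for B: 0.58·0.123961 = 0.0718975.
Normalizing constant: 0.42·0.0423452 + 0.58·0.123961 = 0.0896825.
P(B | observation) = 0.0718975 / 0.0896825 = 0.801689.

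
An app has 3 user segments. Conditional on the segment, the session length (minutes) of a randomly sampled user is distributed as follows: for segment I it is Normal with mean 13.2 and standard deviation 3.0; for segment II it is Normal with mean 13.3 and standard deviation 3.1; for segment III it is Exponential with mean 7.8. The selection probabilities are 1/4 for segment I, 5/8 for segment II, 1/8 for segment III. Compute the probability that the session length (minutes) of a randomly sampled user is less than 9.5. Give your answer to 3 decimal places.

Conditional on each segment, P(X < 9.5): I: 0.108726; II: 0.110136; III: 0.704164.
By total probability, P(X < 9.5) = 0.25·0.108726 + 0.625·0.110136 + 0.125·0.704164 = 0.184037.

0.184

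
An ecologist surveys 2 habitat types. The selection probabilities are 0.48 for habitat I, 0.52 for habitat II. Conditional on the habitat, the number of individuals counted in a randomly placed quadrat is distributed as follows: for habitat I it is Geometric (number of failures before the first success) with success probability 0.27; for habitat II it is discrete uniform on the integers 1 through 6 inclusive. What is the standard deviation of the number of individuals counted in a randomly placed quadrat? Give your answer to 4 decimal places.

Per component, I: μ=2.7037, E[X²]=17.3237; II: μ=3.5, E[X²]=15.1667.
E[X] = 0.48·2.7037 + 0.52·3.5 = 3.11778.
E[X²] = 0.48·17.3237 + 0.52·15.1667 = 16.2021.
Var(X) = E[X²] − (E[X])² = 16.2021 − 9.72054 = 6.48152.
SD(X) = √6.48152 = 2.54588.

2.5459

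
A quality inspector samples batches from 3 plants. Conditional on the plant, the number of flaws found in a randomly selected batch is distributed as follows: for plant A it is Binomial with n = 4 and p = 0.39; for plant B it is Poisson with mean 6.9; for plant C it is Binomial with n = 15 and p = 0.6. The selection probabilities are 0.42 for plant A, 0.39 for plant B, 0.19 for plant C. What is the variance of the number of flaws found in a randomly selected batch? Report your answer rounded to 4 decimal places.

Per component, A: μ=1.56, E[X²]=3.3852; B: μ=6.9, E[X²]=54.51; C: μ=9, E[X²]=84.6.
E[X] = 0.42·1.56 + 0.39·6.9 + 0.19·9 = 5.0562.
E[X²] = 0.42·3.3852 + 0.39·54.51 + 0.19·84.6 = 38.7547.
Var(X) = E[X²] − (E[X])² = 38.7547 − 25.5652 = 13.1895.

13.1895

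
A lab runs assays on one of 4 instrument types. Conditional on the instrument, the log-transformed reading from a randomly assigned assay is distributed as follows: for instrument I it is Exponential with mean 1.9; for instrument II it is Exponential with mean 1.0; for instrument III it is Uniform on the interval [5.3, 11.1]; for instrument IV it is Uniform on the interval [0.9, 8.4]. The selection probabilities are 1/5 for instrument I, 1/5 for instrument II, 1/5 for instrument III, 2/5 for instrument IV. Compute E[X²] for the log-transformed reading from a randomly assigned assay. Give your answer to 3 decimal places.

For each component E[X²] = Var + (mean)², giving I: 7.22; II: 2; III: 70.0433; IV: 26.31.
Overall E[X²] = 0.2·7.22 + 0.2·2 + 0.2·70.0433 + 0.4·26.31 = 26.3767.

26.377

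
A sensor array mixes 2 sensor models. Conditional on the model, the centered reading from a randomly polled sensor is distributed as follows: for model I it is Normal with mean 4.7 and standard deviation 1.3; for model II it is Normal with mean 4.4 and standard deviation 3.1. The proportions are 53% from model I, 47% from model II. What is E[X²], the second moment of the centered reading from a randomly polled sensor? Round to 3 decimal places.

For each component E[X²] = Var + (mean)², giving I: 23.78; II: 28.97.
Overall E[X²] = 0.53·23.78 + 0.47·28.97 = 26.2193.

26.219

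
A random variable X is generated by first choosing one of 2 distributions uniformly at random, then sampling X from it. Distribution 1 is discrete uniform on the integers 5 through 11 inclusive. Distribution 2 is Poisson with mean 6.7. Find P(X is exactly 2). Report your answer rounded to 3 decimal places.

0.014

Conditional on each component, P(X = 2): 1: 0; 2: 0.0276278.
By total probability, P(X = 2) = 0.5·0 + 0.5·0.0276278 = 0.0138139.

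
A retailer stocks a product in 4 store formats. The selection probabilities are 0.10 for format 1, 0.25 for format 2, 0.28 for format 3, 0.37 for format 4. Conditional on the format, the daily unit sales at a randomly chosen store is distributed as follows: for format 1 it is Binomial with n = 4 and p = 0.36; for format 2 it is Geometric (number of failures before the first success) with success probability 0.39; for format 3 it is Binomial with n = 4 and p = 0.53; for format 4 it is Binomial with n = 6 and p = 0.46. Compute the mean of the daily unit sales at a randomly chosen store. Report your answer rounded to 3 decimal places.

Component means — 1: 1.44; 2: 1.5641; 3: 2.12; 4: 2.76.
E[X] = 0.1·1.44 + 0.25·1.5641 + 0.28·2.12 + 0.37·2.76 = 2.14983.

2.150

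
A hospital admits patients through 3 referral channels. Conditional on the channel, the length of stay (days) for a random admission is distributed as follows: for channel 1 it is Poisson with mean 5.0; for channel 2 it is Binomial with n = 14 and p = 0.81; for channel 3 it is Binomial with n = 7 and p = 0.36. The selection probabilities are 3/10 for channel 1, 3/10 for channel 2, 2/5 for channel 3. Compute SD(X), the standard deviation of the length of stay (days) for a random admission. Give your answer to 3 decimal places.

Per component, 1: μ=5, E[X²]=30; 2: μ=11.34, E[X²]=130.75; 3: μ=2.52, E[X²]=7.9632.
E[X] = 0.3·5 + 0.3·11.34 + 0.4·2.52 = 5.91.
E[X²] = 0.3·30 + 0.3·130.75 + 0.4·7.9632 = 51.4103.
Var(X) = E[X²] − (E[X])² = 51.4103 − 34.9281 = 16.4822.
SD(X) = √16.4822 = 4.05983.

4.060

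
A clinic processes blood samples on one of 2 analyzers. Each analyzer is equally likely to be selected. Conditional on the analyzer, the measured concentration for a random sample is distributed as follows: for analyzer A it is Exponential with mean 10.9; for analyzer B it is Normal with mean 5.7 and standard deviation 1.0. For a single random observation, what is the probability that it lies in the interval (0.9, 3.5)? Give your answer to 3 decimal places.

0.105

Conditional on each analyzer, P(0.9 < X < 3.5): A: 0.195398; B: 0.0139027.
By total probability, P(0.9 < X < 3.5) = 0.5·0.195398 + 0.5·0.0139027 = 0.10465.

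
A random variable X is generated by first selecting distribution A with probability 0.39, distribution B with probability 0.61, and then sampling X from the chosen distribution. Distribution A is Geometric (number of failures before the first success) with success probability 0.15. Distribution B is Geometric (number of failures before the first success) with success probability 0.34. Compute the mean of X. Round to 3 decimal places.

Component means — A: 5.66667; B: 1.94118.
E[X] = 0.39·5.66667 + 0.61·1.94118 = 3.39412.

3.394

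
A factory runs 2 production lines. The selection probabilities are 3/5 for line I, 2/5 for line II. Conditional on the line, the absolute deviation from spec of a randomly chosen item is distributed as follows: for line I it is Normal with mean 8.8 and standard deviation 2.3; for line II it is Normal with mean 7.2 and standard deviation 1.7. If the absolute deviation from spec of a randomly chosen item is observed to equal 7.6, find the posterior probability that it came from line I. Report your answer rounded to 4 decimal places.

0.4987

Likelihoods f(7.6 | ·): I: 0.151381; II: 0.228265.
Posterior ∝ prior × likelihood. Numerator for I: 0.6·0.151381 = 0.0908288.
Normalizing constant: 0.6·0.151381 + 0.4·0.228265 = 0.182135.
P(I | observation) = 0.0908288 / 0.182135 = 0.49869.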